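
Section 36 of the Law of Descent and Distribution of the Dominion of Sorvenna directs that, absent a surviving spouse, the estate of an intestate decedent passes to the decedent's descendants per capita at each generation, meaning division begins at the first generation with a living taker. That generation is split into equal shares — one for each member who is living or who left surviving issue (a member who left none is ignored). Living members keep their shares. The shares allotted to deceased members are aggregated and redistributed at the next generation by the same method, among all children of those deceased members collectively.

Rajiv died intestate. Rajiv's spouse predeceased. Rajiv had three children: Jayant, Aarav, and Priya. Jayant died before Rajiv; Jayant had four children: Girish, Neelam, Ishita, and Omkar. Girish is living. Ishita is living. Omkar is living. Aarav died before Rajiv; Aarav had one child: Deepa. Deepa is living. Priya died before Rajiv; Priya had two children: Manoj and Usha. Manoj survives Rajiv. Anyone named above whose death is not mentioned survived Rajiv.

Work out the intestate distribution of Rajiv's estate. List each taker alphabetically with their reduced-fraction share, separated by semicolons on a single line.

Deepa 1/7; Girish 1/7; Ishita 1/7; Manoj 1/7; Neelam 1/7; Omkar 1/7; Usha 1/7

There is no surviving spouse, so the entire estate passes to Rajiv's descendants per capita at each generation.
No one at generation 1 (Jayant, Aarav, Priya) is living; moving to the next generation.
At generation 2 (Girish, Neelam, Ishita, Omkar, Deepa, Manoj, Usha) there are 7 shares of (1)/7 = 1/7 each.
Living: Girish, Neelam, Ishita, Omkar, Deepa, Manoj, and Usha — each takes 1/7.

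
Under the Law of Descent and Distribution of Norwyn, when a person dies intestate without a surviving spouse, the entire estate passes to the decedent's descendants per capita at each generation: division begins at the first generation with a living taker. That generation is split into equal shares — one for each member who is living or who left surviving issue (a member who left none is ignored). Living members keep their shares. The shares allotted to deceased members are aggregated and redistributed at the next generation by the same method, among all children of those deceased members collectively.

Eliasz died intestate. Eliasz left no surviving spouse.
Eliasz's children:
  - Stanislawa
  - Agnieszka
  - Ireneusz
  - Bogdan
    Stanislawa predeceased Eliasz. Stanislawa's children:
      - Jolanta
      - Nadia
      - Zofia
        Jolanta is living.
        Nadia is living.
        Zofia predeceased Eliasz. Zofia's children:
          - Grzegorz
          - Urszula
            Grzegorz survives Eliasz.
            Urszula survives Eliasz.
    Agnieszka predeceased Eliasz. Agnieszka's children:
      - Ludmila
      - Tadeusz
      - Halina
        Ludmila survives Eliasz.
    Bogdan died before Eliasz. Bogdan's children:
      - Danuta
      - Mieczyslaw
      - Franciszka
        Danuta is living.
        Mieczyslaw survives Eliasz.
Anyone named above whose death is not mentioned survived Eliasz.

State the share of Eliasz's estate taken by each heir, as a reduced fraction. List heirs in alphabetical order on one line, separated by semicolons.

There is no surviving spouse, so the entire estate passes to Eliasz's descendants per capita at each generation.
At generation 1 (Stanislawa, Agnieszka, Ireneusz, Bogdan) there are 4 shares of (1)/4 = 1/4 each.
Living: Ireneusz — each takes 1/4.
Deceased: Stanislawa, Agnieszka, and Bogdan. Their combined 3/4 is pooled and carried to generation 2.
At generation 2 (Jolanta, Nadia, Zofia, Ludmila, Tadeusz, Halina, Danuta, Mieczyslaw, Franciszka) there are 9 shares of (3/4)/9 = 1/12 each.
Living: Jolanta, Nadia, Ludmila, Tadeusz, Halina, Danuta, Mieczyslaw, and Franciszka — each takes 1/12.
Deceased: Zofia. That 1/12 share is carried to generation 3.
At generation 3 (Grzegorz, Urszula) there are 2 shares of (1/12)/2 = 1/24 each.
Living: Grzegorz and Urszula — each takes 1/24.

Danuta 1/12; Franciszka 1/12; Grzegorz 1/24; Halina 1/12; Ireneusz 1/4; Jolanta 1/12; Ludmila 1/12; Mieczyslaw 1/12; Nadia 1/12; Tadeusz 1/12; Urszula 1/24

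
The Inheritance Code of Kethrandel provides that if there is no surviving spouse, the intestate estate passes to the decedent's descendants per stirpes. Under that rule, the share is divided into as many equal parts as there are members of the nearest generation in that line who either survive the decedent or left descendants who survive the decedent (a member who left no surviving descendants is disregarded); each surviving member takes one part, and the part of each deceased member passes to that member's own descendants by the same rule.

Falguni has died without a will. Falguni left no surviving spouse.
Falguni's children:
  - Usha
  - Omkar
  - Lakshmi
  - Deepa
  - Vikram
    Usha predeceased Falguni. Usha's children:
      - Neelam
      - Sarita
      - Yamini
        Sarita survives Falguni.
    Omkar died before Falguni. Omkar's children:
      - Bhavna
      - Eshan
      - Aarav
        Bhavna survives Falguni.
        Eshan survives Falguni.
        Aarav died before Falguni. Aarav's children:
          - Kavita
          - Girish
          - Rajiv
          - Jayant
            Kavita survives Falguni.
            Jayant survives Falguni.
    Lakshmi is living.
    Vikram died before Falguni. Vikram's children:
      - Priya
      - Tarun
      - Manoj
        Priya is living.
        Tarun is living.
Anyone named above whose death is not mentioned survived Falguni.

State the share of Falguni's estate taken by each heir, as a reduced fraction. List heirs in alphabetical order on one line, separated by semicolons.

There is no surviving spouse, so the entire estate passes to Falguni's descendants per stirpes.
The estate is divided into 5 equal shares of 1/5 among Usha, Omkar, Lakshmi, Deepa, Vikram.
Usha predeceased; the 1/5 allotted to Usha's branch passes to Usha's issue by representation.
The 1/5 is divided into 3 equal shares of 1/15 among Neelam, Sarita, Yamini.
Neelam is living and takes 1/15.
Sarita is living and takes 1/15.
Yamini is living and takes 1/15.
Omkar predeceased; the 1/5 allotted to Omkar's branch passes to Omkar's issue by representation.
The 1/5 is divided into 3 equal shares of 1/15 among Bhavna, Eshan, Aarav.
Bhavna is living and takes 1/15.
Eshan is living and takes 1/15.
Aarav predeceased; the 1/15 allotted to Aarav's branch passes to Aarav's issue by representation.
The 1/15 is divided into 4 equal shares of 1/60 among Kavita, Girish, Rajiv, Jayant.
Kavita is living and takes 1/60.
Girish is living and takes 1/60.
Rajiv is living and takes 1/60.
Jayant is living and takes 1/60.
Lakshmi is living and takes 1/5.
Deepa is living and takes 1/5.
Vikram predeceased; the 1/5 allotted to Vikram's branch passes to Vikram's issue by representation.
The 1/5 is divided into 3 equal shares of 1/15 among Priya, Tarun, Manoj.
Priya is living and takes 1/15.
Tarun is living and takes 1/15.
Manoj is living and takes 1/15.

Bhavna 1/15; Deepa 1/5; Eshan 1/15; Girish 1/60; Jayant 1/60; Kavita 1/60; Lakshmi 1/5; Manoj 1/15; Neelam 1/15; Priya 1/15; Rajiv 1/60; Sarita 1/15; Tarun 1/15; Yamini 1/15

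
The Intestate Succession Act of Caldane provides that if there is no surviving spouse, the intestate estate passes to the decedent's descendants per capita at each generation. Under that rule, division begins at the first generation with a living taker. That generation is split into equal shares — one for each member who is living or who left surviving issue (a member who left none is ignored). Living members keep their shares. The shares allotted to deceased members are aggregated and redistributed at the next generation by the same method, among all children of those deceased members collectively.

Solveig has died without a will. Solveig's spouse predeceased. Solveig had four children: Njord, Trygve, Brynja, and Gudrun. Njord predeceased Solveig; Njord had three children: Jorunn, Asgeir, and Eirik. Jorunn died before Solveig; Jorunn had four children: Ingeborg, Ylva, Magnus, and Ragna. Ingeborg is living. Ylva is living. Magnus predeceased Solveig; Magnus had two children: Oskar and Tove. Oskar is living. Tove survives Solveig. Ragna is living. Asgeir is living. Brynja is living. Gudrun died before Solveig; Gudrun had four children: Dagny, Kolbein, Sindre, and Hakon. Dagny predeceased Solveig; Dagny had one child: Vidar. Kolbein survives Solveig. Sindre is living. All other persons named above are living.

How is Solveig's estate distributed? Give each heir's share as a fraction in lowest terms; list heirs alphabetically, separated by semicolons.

There is no surviving spouse, so the entire estate passes to Solveig's descendants per capita at each generation.
At generation 1 (Njord, Trygve, Brynja, Gudrun) there are 4 shares of (1)/4 = 1/4 each.
Living: Trygve and Brynja — each takes 1/4.
Deceased: Njord and Gudrun. Their combined 1/2 is pooled and carried to generation 2.
At generation 2 (Jorunn, Asgeir, Eirik, Dagny, Kolbein, Sindre, Hakon) there are 7 shares of (1/2)/7 = 1/14 each.
Living: Asgeir, Eirik, Kolbein, Sindre, and Hakon — each takes 1/14.
Deceased: Jorunn and Dagny. Their combined 1/7 is pooled and carried to generation 3.
At generation 3 (Ingeborg, Ylva, Magnus, Ragna, Vidar) there are 5 shares of (1/7)/5 = 1/35 each.
Living: Ingeborg, Ylva, Ragna, and Vidar — each takes 1/35.
Deceased: Magnus. That 1/35 share is carried to generation 4.
At generation 4 (Oskar, Tove) there are 2 shares of (1/35)/2 = 1/70 each.
Living: Oskar and Tove — each takes 1/70.

Asgeir 1/14; Brynja 1/4; Eirik 1/14; Hakon 1/14; Ingeborg 1/35; Kolbein 1/14; Oskar 1/70; Ragna 1/35; Sindre 1/14; Tove 1/70; Trygve 1/4; Vidar 1/35; Ylva 1/35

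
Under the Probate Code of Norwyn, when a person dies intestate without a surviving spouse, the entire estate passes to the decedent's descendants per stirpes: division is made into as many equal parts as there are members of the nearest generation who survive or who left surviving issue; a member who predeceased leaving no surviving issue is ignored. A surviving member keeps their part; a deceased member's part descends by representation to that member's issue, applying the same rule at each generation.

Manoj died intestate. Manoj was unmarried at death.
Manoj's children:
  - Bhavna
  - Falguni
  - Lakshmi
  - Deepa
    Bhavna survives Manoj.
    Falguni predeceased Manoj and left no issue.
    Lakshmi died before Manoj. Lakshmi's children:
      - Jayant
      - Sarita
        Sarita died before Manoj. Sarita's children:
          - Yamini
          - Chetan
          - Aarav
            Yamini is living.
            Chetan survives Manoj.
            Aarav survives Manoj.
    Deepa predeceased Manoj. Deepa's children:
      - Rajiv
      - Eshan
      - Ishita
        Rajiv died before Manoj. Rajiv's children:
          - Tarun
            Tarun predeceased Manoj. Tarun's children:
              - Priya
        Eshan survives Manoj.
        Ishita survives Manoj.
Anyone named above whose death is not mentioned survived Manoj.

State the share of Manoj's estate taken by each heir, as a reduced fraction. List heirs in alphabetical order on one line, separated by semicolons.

There is no surviving spouse, so the entire estate passes to Manoj's descendants per stirpes.
Falguni left no surviving issue, so that branch lapses and is disregarded.
The estate is divided into 3 equal shares of 1/3 among Bhavna, Lakshmi, Deepa.
Bhavna is living and takes 1/3.
Lakshmi predeceased; the 1/3 allotted to Lakshmi's branch passes to Lakshmi's issue by representation.
The 1/3 is divided into 2 equal shares of 1/6 among Jayant, Sarita.
Jayant is living and takes 1/6.
Sarita predeceased; the 1/6 allotted to Sarita's branch passes to Sarita's issue by representation.
The 1/6 is divided into 3 equal shares of 1/18 among Yamini, Chetan, Aarav.
Yamini is living and takes 1/18.
Chetan is living and takes 1/18.
Aarav is living and takes 1/18.
Deepa predeceased; the 1/3 allotted to Deepa's branch passes to Deepa's issue by representation.
The 1/3 is divided into 3 equal shares of 1/9 among Rajiv, Eshan, Ishita.
Rajiv predeceased; the 1/9 allotted to Rajiv's branch passes to Rajiv's issue by representation.
Tarun's line is the sole branch at this level, so the full 1/9 passes to Tarun's issue by representation.
Priya is the sole taker at this level and receives the full 1/9.
Eshan is living and takes 1/9.
Ishita is living and takes 1/9.

Aarav 1/18; Bhavna 1/3; Chetan 1/18; Eshan 1/9; Ishita 1/9; Jayant 1/6; Priya 1/9; Yamini 1/18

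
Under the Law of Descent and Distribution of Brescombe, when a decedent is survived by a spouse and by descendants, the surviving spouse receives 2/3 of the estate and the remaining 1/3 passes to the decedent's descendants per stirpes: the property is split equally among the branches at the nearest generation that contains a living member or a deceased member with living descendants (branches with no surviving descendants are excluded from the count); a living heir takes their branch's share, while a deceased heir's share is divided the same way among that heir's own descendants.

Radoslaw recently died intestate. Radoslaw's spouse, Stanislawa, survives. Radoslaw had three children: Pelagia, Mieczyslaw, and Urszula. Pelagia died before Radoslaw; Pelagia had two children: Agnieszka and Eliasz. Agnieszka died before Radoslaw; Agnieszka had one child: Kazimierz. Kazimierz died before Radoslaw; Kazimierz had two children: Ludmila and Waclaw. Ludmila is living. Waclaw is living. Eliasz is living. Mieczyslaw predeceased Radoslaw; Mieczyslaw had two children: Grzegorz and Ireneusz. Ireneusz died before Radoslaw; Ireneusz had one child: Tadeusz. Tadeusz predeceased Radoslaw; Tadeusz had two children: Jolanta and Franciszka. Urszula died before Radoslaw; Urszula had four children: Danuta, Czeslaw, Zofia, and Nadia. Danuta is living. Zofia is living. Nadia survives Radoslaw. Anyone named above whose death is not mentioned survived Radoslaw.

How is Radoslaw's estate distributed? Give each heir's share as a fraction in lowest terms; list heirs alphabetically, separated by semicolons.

Stanislawa, as surviving spouse, takes 2/3.
The remaining 1/3 passes to Radoslaw's descendants per stirpes.
The 1/3 is divided into 3 equal shares of 1/9 among Pelagia, Mieczyslaw, Urszula.
Pelagia predeceased; the 1/9 allotted to Pelagia's branch passes to Pelagia's issue by representation.
The 1/9 is divided into 2 equal shares of 1/18 among Agnieszka, Eliasz.
Agnieszka predeceased; the 1/18 allotted to Agnieszka's branch passes to Agnieszka's issue by representation.
Kazimierz's line is the sole branch at this level, so the full 1/18 passes to Kazimierz's issue by representation.
The 1/18 is divided into 2 equal shares of 1/36 among Ludmila, Waclaw.
Ludmila is living and takes 1/36.
Waclaw is living and takes 1/36.
Eliasz is living and takes 1/18.
Mieczyslaw predeceased; the 1/9 allotted to Mieczyslaw's branch passes to Mieczyslaw's issue by representation.
The 1/9 is divided into 2 equal shares of 1/18 among Grzegorz, Ireneusz.
Grzegorz is living and takes 1/18.
Ireneusz predeceased; the 1/18 allotted to Ireneusz's branch passes to Ireneusz's issue by representation.
Tadeusz's line is the sole branch at this level, so the full 1/18 passes to Tadeusz's issue by representation.
The 1/18 is divided into 2 equal shares of 1/36 among Jolanta, Franciszka.
Jolanta is living and takes 1/36.
Franciszka is living and takes 1/36.
Urszula predeceased; the 1/9 allotted to Urszula's branch passes to Urszula's issue by representation.
The 1/9 is divided into 4 equal shares of 1/36 among Danuta, Czeslaw, Zofia, Nadia.
Danuta is living and takes 1/36.
Czeslaw is living and takes 1/36.
Zofia is living and takes 1/36.
Nadia is living and takes 1/36.

Czeslaw 1/36; Danuta 1/36; Eliasz 1/18; Franciszka 1/36; Grzegorz 1/18; Jolanta 1/36; Ludmila 1/36; Nadia 1/36; Stanislawa 2/3; Waclaw 1/36; Zofia 1/36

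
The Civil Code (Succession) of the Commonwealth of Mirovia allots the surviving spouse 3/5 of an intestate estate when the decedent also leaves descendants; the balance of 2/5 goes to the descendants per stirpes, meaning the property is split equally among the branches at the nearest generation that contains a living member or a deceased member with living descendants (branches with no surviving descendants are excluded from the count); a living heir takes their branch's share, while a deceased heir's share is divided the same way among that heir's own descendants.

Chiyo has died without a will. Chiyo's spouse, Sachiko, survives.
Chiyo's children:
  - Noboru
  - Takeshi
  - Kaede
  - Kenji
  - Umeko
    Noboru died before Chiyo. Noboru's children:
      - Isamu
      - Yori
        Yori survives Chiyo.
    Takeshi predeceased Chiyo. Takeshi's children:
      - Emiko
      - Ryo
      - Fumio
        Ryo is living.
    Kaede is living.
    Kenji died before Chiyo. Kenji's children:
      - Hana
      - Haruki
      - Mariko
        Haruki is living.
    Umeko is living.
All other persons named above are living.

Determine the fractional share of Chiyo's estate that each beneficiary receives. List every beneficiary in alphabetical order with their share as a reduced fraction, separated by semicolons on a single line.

Emiko 2/75; Fumio 2/75; Hana 2/75; Haruki 2/75; Isamu 1/25; Kaede 2/25; Mariko 2/75; Ryo 2/75; Sachiko 3/5; Umeko 2/25; Yori 1/25

Sachiko, as surviving spouse, takes 3/5.
The remaining 2/5 passes to Chiyo's descendants per stirpes.
The 2/5 is divided into 5 equal shares of 2/25 among Noboru, Takeshi, Kaede, Kenji, Umeko.
Noboru predeceased; the 2/25 allotted to Noboru's branch passes to Noboru's issue by representation.
The 2/25 is divided into 2 equal shares of 1/25 among Isamu, Yori.
Isamu is living and takes 1/25.
Yori is living and takes 1/25.
Takeshi predeceased; the 2/25 allotted to Takeshi's branch passes to Takeshi's issue by representation.
The 2/25 is divided into 3 equal shares of 2/75 among Emiko, Ryo, Fumio.
Emiko is living and takes 2/75.
Ryo is living and takes 2/75.
Fumio is living and takes 2/75.
Kaede is living and takes 2/25.
Kenji predeceased; the 2/25 allotted to Kenji's branch passes to Kenji's issue by representation.
The 2/25 is divided into 3 equal shares of 2/75 among Hana, Haruki, Mariko.
Hana is living and takes 2/75.
Haruki is living and takes 2/75.
Mariko is living and takes 2/75.
Umeko is living and takes 2/25.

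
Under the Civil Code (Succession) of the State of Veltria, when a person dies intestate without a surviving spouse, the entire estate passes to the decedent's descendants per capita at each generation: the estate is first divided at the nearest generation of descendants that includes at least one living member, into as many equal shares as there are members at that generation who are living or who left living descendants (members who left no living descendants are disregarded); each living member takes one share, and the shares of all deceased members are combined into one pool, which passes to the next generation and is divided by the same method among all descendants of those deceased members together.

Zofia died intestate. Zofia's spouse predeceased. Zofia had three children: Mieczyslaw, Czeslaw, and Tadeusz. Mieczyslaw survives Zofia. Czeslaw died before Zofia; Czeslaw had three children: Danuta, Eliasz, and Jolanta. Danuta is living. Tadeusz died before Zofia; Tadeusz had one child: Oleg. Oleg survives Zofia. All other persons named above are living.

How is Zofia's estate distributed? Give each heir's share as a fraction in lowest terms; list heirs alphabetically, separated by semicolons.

Danuta 1/6; Eliasz 1/6; Jolanta 1/6; Mieczyslaw 1/3; Oleg 1/6

There is no surviving spouse, so the entire estate passes to Zofia's descendants per capita at each generation.
At generation 1 (Mieczyslaw, Czeslaw, Tadeusz) there are 3 shares of (1)/3 = 1/3 each.
Living: Mieczyslaw — each takes 1/3.
Deceased: Czeslaw and Tadeusz. Their combined 2/3 is pooled and carried to generation 2.
At generation 2 (Danuta, Eliasz, Jolanta, Oleg) there are 4 shares of (2/3)/4 = 1/6 each.
Living: Danuta, Eliasz, Jolanta, and Oleg — each takes 1/6.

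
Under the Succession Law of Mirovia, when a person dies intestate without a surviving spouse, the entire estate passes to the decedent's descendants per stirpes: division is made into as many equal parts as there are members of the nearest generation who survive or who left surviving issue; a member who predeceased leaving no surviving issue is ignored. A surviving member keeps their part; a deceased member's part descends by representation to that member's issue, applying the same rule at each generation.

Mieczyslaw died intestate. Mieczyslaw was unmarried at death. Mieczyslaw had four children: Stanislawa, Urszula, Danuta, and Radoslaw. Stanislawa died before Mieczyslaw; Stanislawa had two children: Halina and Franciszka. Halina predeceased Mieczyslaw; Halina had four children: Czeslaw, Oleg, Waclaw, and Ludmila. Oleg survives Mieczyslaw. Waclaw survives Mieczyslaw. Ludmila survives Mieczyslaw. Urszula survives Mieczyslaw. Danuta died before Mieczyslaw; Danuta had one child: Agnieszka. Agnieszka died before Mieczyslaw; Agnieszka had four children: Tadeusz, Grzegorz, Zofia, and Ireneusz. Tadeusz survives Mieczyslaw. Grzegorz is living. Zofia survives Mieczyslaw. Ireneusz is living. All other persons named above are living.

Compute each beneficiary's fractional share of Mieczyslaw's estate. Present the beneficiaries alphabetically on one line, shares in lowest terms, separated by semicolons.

Czeslaw 1/32; Franciszka 1/8; Grzegorz 1/16; Ireneusz 1/16; Ludmila 1/32; Oleg 1/32; Radoslaw 1/4; Tadeusz 1/16; Urszula 1/4; Waclaw 1/32; Zofia 1/16

There is no surviving spouse, so the entire estate passes to Mieczyslaw's descendants per stirpes.
The estate is divided into 4 equal shares of 1/4 among Stanislawa, Urszula, Danuta, Radoslaw.
Stanislawa predeceased; the 1/4 allotted to Stanislawa's branch passes to Stanislawa's issue by representation.
The 1/4 is divided into 2 equal shares of 1/8 among Halina, Franciszka.
Halina predeceased; the 1/8 allotted to Halina's branch passes to Halina's issue by representation.
The 1/8 is divided into 4 equal shares of 1/32 among Czeslaw, Oleg, Waclaw, Ludmila.
Czeslaw is living and takes 1/32.
Oleg is living and takes 1/32.
Waclaw is living and takes 1/32.
Ludmila is living and takes 1/32.
Franciszka is living and takes 1/8.
Urszula is living and takes 1/4.
Danuta predeceased; the 1/4 allotted to Danuta's branch passes to Danuta's issue by representation.
Agnieszka's line is the sole branch at this level, so the full 1/4 passes to Agnieszka's issue by representation.
The 1/4 is divided into 4 equal shares of 1/16 among Tadeusz, Grzegorz, Zofia, Ireneusz.
Tadeusz is living and takes 1/16.
Grzegorz is living and takes 1/16.
Zofia is living and takes 1/16.
Ireneusz is living and takes 1/16.
Radoslaw is living and takes 1/4.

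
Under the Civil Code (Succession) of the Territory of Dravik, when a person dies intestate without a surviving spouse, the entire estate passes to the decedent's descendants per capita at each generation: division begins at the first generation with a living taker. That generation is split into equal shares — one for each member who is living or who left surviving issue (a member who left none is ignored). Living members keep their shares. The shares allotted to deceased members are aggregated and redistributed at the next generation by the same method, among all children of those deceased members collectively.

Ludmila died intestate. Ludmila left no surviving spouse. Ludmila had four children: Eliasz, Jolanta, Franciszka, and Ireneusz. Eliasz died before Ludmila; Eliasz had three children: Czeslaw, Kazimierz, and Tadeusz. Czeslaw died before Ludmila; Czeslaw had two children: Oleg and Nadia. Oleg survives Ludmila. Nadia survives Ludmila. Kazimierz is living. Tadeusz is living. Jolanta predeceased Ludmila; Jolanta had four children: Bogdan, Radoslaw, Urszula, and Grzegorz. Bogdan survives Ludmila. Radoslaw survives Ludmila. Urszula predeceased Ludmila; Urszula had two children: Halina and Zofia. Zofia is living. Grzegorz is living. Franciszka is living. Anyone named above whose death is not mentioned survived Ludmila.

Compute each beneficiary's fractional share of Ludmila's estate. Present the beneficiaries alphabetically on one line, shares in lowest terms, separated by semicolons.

Bogdan 1/14; Franciszka 1/4; Grzegorz 1/14; Halina 1/28; Ireneusz 1/4; Kazimierz 1/14; Nadia 1/28; Oleg 1/28; Radoslaw 1/14; Tadeusz 1/14; Zofia 1/28

There is no surviving spouse, so the entire estate passes to Ludmila's descendants per capita at each generation.
At generation 1 (Eliasz, Jolanta, Franciszka, Ireneusz) there are 4 shares of (1)/4 = 1/4 each.
Living: Franciszka and Ireneusz — each takes 1/4.
Deceased: Eliasz and Jolanta. Their combined 1/2 is pooled and carried to generation 2.
At generation 2 (Czeslaw, Kazimierz, Tadeusz, Bogdan, Radoslaw, Urszula, Grzegorz) there are 7 shares of (1/2)/7 = 1/14 each.
Living: Kazimierz, Tadeusz, Bogdan, Radoslaw, and Grzegorz — each takes 1/14.
Deceased: Czeslaw and Urszula. Their combined 1/7 is pooled and carried to generation 3.
At generation 3 (Oleg, Nadia, Halina, Zofia) there are 4 shares of (1/7)/4 = 1/28 each.
Living: Oleg, Nadia, Halina, and Zofia — each takes 1/28.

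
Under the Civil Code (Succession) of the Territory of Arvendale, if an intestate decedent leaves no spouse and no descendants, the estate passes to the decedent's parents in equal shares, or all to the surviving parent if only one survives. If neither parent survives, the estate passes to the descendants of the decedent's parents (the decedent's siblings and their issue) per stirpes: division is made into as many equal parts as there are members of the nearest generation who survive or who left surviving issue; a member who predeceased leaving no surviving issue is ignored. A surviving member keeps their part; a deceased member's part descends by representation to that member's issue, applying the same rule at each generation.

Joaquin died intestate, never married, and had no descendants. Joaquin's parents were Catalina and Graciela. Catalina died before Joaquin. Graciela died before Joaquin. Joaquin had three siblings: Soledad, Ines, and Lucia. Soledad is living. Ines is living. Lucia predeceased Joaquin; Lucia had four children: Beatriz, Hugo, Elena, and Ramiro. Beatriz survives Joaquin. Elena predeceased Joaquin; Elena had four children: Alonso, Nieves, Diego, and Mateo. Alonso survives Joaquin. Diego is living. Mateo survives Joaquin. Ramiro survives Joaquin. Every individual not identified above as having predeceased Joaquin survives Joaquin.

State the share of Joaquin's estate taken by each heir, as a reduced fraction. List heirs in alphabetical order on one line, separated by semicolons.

Alonso 1/48; Beatriz 1/12; Diego 1/48; Hugo 1/12; Ines 1/3; Mateo 1/48; Nieves 1/48; Ramiro 1/12; Soledad 1/3

Neither parent survives and there are no descendants, so the estate passes to Joaquin's siblings and their issue per stirpes.
The estate is divided into 3 equal shares of 1/3 among Soledad, Ines, Lucia.
Soledad is living and takes 1/3.
Ines is living and takes 1/3.
Lucia predeceased; the 1/3 allotted to Lucia's branch passes to Lucia's issue by representation.
The 1/3 is divided into 4 equal shares of 1/12 among Beatriz, Hugo, Elena, Ramiro.
Beatriz is living and takes 1/12.
Hugo is living and takes 1/12.
Elena predeceased; the 1/12 allotted to Elena's branch passes to Elena's issue by representation.
The 1/12 is divided into 4 equal shares of 1/48 among Alonso, Nieves, Diego, Mateo.
Alonso is living and takes 1/48.
Nieves is living and takes 1/48.
Diego is living and takes 1/48.
Mateo is living and takes 1/48.
Ramiro is living and takes 1/12.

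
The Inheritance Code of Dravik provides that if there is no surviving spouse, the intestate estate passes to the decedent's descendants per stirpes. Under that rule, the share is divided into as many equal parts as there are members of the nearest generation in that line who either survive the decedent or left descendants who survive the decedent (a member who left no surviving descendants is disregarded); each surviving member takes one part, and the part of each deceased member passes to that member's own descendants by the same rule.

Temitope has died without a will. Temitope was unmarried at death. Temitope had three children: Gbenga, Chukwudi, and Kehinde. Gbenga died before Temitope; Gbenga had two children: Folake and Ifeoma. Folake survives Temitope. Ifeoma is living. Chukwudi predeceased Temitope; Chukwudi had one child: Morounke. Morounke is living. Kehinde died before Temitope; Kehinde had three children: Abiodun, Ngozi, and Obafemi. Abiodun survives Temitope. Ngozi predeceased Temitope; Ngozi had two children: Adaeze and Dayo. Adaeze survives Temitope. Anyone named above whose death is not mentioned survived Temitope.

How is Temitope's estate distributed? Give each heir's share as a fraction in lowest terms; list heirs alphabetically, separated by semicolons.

There is no surviving spouse, so the entire estate passes to Temitope's descendants per stirpes.
The estate is divided into 3 equal shares of 1/3 among Gbenga, Chukwudi, Kehinde.
Gbenga predeceased; the 1/3 allotted to Gbenga's branch passes to Gbenga's issue by representation.
The 1/3 is divided into 2 equal shares of 1/6 among Folake, Ifeoma.
Folake is living and takes 1/6.
Ifeoma is living and takes 1/6.
Chukwudi predeceased; the 1/3 allotted to Chukwudi's branch passes to Chukwudi's issue by representation.
Morounke is the sole taker at this level and receives the full 1/3.
Kehinde predeceased; the 1/3 allotted to Kehinde's branch passes to Kehinde's issue by representation.
The 1/3 is divided into 3 equal shares of 1/9 among Abiodun, Ngozi, Obafemi.
Abiodun is living and takes 1/9.
Ngozi predeceased; the 1/9 allotted to Ngozi's branch passes to Ngozi's issue by representation.
The 1/9 is divided into 2 equal shares of 1/18 among Adaeze, Dayo.
Adaeze is living and takes 1/18.
Dayo is living and takes 1/18.
Obafemi is living and takes 1/9.

Abiodun 1/9; Adaeze 1/18; Dayo 1/18; Folake 1/6; Ifeoma 1/6; Morounke 1/3; Obafemi 1/9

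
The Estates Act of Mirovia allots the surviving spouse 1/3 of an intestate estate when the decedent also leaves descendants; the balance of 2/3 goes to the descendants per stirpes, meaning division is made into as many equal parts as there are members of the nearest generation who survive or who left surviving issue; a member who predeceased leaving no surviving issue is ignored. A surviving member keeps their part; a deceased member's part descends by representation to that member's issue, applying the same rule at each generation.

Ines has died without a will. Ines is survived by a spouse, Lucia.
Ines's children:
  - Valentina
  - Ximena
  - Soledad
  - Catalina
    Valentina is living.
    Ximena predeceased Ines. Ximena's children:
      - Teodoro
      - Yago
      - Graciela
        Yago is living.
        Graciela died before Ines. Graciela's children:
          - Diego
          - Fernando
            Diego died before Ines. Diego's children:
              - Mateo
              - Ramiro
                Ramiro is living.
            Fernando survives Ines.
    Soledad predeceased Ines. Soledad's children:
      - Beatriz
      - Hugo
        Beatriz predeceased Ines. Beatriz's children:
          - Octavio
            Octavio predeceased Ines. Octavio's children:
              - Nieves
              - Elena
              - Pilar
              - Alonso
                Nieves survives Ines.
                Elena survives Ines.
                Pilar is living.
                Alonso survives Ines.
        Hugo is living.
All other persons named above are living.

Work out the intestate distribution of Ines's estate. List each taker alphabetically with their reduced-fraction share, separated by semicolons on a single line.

Lucia, as surviving spouse, takes 1/3.
The remaining 2/3 passes to Ines's descendants per stirpes.
The 2/3 is divided into 4 equal shares of 1/6 among Valentina, Ximena, Soledad, Catalina.
Valentina is living and takes 1/6.
Ximena predeceased; the 1/6 allotted to Ximena's branch passes to Ximena's issue by representation.
The 1/6 is divided into 3 equal shares of 1/18 among Teodoro, Yago, Graciela.
Teodoro is living and takes 1/18.
Yago is living and takes 1/18.
Graciela predeceased; the 1/18 allotted to Graciela's branch passes to Graciela's issue by representation.
The 1/18 is divided into 2 equal shares of 1/36 among Diego, Fernando.
Diego predeceased; the 1/36 allotted to Diego's branch passes to Diego's issue by representation.
The 1/36 is divided into 2 equal shares of 1/72 among Mateo, Ramiro.
Mateo is living and takes 1/72.
Ramiro is living and takes 1/72.
Fernando is living and takes 1/36.
Soledad predeceased; the 1/6 allotted to Soledad's branch passes to Soledad's issue by representation.
The 1/6 is divided into 2 equal shares of 1/12 among Beatriz, Hugo.
Beatriz predeceased; the 1/12 allotted to Beatriz's branch passes to Beatriz's issue by representation.
Octavio's line is the sole branch at this level, so the full 1/12 passes to Octavio's issue by representation.
The 1/12 is divided into 4 equal shares of 1/48 among Nieves, Elena, Pilar, Alonso.
Nieves is living and takes 1/48.
Elena is living and takes 1/48.
Pilar is living and takes 1/48.
Alonso is living and takes 1/48.
Hugo is living and takes 1/12.
Catalina is living and takes 1/6.

Alonso 1/48; Catalina 1/6; Elena 1/48; Fernando 1/36; Hugo 1/12; Lucia 1/3; Mateo 1/72; Nieves 1/48; Pilar 1/48; Ramiro 1/72; Teodoro 1/18; Valentina 1/6; Yago 1/18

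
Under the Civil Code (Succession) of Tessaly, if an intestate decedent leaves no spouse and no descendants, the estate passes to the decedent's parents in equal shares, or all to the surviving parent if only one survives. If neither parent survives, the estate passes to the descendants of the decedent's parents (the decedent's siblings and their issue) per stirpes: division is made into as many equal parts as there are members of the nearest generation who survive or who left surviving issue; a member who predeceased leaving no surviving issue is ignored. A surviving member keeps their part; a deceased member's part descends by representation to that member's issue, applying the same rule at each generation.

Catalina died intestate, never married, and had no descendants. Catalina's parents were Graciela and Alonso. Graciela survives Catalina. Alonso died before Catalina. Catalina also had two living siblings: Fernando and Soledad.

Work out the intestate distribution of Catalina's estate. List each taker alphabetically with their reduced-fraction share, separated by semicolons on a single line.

Graciela 1

Only one parent, Graciela, survives, so Graciela takes the entire estate. The siblings take nothing because a surviving parent has priority.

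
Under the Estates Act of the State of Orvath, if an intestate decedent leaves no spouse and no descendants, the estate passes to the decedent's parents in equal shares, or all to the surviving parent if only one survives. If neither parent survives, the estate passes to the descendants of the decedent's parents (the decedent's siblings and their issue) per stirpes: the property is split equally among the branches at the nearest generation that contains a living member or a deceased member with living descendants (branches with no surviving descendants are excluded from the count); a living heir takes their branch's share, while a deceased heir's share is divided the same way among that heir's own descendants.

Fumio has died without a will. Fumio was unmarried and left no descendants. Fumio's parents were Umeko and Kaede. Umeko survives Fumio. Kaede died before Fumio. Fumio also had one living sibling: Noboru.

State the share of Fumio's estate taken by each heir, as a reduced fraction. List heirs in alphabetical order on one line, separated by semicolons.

Only one parent, Umeko, survives, so Umeko takes the entire estate. The siblings take nothing because a surviving parent has priority.

Umeko 1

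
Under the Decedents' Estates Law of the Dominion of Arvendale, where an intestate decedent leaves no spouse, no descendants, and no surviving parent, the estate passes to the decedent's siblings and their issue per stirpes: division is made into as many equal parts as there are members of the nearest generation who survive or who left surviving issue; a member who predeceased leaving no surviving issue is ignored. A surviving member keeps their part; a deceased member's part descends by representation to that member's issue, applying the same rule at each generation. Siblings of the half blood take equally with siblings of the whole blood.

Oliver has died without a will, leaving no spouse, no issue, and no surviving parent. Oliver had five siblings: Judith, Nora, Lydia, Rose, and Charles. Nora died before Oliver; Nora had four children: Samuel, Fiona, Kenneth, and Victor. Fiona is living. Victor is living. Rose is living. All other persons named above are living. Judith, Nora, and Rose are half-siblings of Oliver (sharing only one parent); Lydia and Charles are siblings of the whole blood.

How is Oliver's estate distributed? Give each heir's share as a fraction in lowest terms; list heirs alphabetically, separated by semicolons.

No spouse, descendants, or parent survives, so the estate passes to Oliver's siblings per stirpes.
Half-blood and whole-blood siblings take equally under the stated rule.
The estate is divided into 5 equal shares of 1/5 among Judith, Nora, Lydia, Rose, Charles.
Judith is living and takes 1/5.
Nora predeceased; the 1/5 allotted to Nora's branch passes to Nora's issue by representation.
The 1/5 is divided into 4 equal shares of 1/20 among Samuel, Fiona, Kenneth, Victor.
Samuel is living and takes 1/20.
Fiona is living and takes 1/20.
Kenneth is living and takes 1/20.
Victor is living and takes 1/20.
Lydia is living and takes 1/5.
Rose is living and takes 1/5.
Charles is living and takes 1/5.

Charles 1/5; Fiona 1/20; Judith 1/5; Kenneth 1/20; Lydia 1/5; Rose 1/5; Samuel 1/20; Victor 1/20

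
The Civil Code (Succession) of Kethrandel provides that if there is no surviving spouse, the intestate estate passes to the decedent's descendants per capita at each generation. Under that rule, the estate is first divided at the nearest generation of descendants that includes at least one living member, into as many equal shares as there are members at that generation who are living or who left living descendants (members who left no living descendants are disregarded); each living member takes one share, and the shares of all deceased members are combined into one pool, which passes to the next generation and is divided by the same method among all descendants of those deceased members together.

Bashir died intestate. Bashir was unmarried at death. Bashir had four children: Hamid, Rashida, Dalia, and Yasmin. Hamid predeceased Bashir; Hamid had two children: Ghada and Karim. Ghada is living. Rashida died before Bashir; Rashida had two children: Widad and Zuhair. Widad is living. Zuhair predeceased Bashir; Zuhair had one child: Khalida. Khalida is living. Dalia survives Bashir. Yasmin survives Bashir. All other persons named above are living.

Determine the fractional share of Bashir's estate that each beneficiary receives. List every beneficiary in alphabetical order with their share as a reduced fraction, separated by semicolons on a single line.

There is no surviving spouse, so the entire estate passes to Bashir's descendants per capita at each generation.
At generation 1 (Hamid, Rashida, Dalia, Yasmin) there are 4 shares of (1)/4 = 1/4 each.
Living: Dalia and Yasmin — each takes 1/4.
Deceased: Hamid and Rashida. Their combined 1/2 is pooled and carried to generation 2.
At generation 2 (Ghada, Karim, Widad, Zuhair) there are 4 shares of (1/2)/4 = 1/8 each.
Living: Ghada, Karim, and Widad — each takes 1/8.
Deceased: Zuhair. That 1/8 share is carried to generation 3.
At generation 3 (Khalida) there are 1 shares of (1/8)/1 = 1/8 each.
Living: Khalida — each takes 1/8.

Dalia 1/4; Ghada 1/8; Karim 1/8; Khalida 1/8; Widad 1/8; Yasmin 1/4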